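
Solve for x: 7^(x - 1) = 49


Express both sides with the same base.
49 = 7^2
Since the bases match, equate exponents: x - 1 = 2
So x = 2 - (-1) = 3

x = 3


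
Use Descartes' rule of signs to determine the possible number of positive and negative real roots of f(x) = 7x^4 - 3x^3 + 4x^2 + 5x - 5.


Descartes' rule of signs:

For positive roots, count sign changes in f(x) = 7x^4 - 3x^3 + 4x^2 + 5x - 5:
Signs of coefficients: +, -, +, +, -
Number of sign changes: 3
Possible positive real roots: 3, 1

For negative roots, examine f(-x) = 7x^4 + 3x^3 + 4x^2 - 5x - 5:
Signs of coefficients: +, +, +, -, -
Number of sign changes: 1
Possible negative real roots: 1

Positive roots: 3 or 1; Negative roots: 1


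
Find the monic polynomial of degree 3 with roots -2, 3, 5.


A monic polynomial with roots -2, 3, 5 is:
p(x) = (x + 2)(x - 3)(x - 5)
After multiplying by (x + 2): x + 2
After multiplying by (x - 3): x^2 - x - 6
After multiplying by (x - 5): x^3 - 6x^2 - x + 30

x^3 - 6x^2 - x + 30


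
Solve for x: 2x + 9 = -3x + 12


Starting with: 2x + 9 = -3x + 12
Move all x terms to left: (2 + 3)x = 12 - 9
Simplify: 5x = 3
Divide both sides by 5: x = 3/5

x = 3/5


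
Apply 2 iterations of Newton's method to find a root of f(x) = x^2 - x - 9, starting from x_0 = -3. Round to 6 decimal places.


Newton's method: x_(n+1) = x_n - f(x_n)/f'(x_n)
f(x) = x^2 - x - 9
f'(x) = 2x - 1

Iteration 1:
  f(-3.000000) = 3.000000
  f'(-3.000000) = -7.000000
  x_1 = -3.000000 - (3.000000)/(-7.000000) = -2.571429

Iteration 2:
  f(-2.571429) = 0.183673
  f'(-2.571429) = -6.142857
  x_2 = -2.571429 - (0.183673)/(-6.142857) = -2.541528

x_2 = -2.541528


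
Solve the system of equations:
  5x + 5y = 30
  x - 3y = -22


Using Cramer's rule:
Determinant D = (5)(-3) - (1)(5) = -15 - 5 = -20
Dx = (30)(-3) - (-22)(5) = -90 + 110 = 20
Dy = (5)(-22) - (1)(30) = -110 - 30 = -140
x = Dx/D = 20/-20 = -1
y = Dy/D = -140/-20 = 7

x = -1, y = 7


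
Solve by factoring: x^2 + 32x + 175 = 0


We need two numbers that multiply to 175 and add to 32.
Those numbers are 25 and 7 (since 25 * 7 = 175 and 25 + 7 = 32).
So x^2 + 32x + 175 = (x + 25)(x + 7) = 0
Setting each factor to zero: x = -25 or x = -7

x = -25, x = -7


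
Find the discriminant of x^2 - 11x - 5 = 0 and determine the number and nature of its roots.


For ax^2 + bx + c = 0, discriminant D = b^2 - 4ac
Here a = 1, b = -11, c = -5
D = (-11)^2 - 4(1)(-5) = 121 + 20 = 141

D = 141 > 0 but not a perfect square
The equation has 2 distinct real irrational roots.

Discriminant = 141, 2 distinct real irrational roots


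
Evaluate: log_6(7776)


We need the exponent such that 6^? = 7776
6^5 = 7776
Therefore log_6(7776) = 5

5


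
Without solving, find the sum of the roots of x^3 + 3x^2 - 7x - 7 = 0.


By Vieta's formulas for x^3 + bx^2 + cx + d = 0:
  r1 + r2 + r3 = -b/a = -3
  r1*r2 + r1*r3 + r2*r3 = c/a = -7
  r1*r2*r3 = -d/a = 7


Sum = -3


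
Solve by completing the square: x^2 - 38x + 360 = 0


Start: x^2 - 38x + 360 = 0
Move constant: x^2 - 38x = -360
Half of -38 is -19, squared is 361
Add 361 to both sides: x^2 - 38x + 361 = 1
(x - 19)^2 = 1
x - 19 = ±1
x = 19 + 1 = 20 or x = 19 - 1 = 18

x = 18, x = 20


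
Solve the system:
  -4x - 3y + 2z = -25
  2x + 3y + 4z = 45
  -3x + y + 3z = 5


Using Cramer's rule. Expand each determinant along the first row.
D  = (-4)*[3*3 - 4*1] - (-3)*[2*3 - 4*(-3)] + 2*[2*1 - 3*(-3)]
  = (-4)*(5) - (-3)*(18) + 2*(11) = 56
Dx = (-25)*[3*3 - 4*1] - (-3)*[45*3 - 4*5] + 2*[45*1 - 3*5]
  = (-25)*(5) - (-3)*(115) + 2*(30) = 280
Dy = (-4)*[45*3 - 4*5] - (-25)*[2*3 - 4*(-3)] + 2*[2*5 - 45*(-3)]
  = (-4)*(115) - (-25)*(18) + 2*(145) = 280
Dz = (-4)*[3*5 - 45*1] - (-3)*[2*5 - 45*(-3)] + (-25)*[2*1 - 3*(-3)]
  = (-4)*(-30) - (-3)*(145) + (-25)*(11) = 280
x = Dx/D = 280/56 = 5, y = Dy/D = 280/56 = 5, z = Dz/D = 280/56 = 5
Check eq1: (-4)(5) + (-3)(5) + (2)(5) = -25 = -25 ✓
Check eq2: (2)(5) + (3)(5) + (4)(5) = 45 = 45 ✓
Check eq3: (-3)(5) + (1)(5) + (3)(5) = 5 = 5 ✓

x = 5, y = 5, z = 5


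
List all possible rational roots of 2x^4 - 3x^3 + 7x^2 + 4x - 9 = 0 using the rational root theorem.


Rational root theorem: possible roots are ±p/q where:
  p divides the constant term (-9): p ∈ {1, 3, 9}
  q divides the leading coefficient (2): q ∈ {1, 2}

All possible rational roots: -9, -9/2, -3, -3/2, -1, -1/2, 1/2, 1, 3/2, 3, 9/2, 9

-9, -9/2, -3, -3/2, -1, -1/2, 1/2, 1, 3/2, 3, 9/2, 9


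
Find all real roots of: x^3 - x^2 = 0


The constant term is 0, so x = 0 is a root. Factor out x:
  x(x^2 - x) = 0
Solve the quadratic x^2 - x = 0: discriminant = (-1)^2 - 4(1)(0) = 1 - 0 = 1.
sqrt(1) = 1, so x = (1 ± 1)/2: x = 1 or x = 0.

x = 0 (multiplicity 2), x = 1


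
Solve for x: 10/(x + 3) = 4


Multiply both sides by (x + 3): 10 = 4(x + 3)
Distribute: 10 = 4x + 12
4x = 10 - 12 = -2
x = -1/2

x = -1/2


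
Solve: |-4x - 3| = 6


An absolute value equation |expr| = 6 gives two cases:
Case 1: -4x - 3 = 6
  -4x = 9, so x = -9/4
Case 2: -4x - 3 = -6
  -4x = -3, so x = 3/4

x = -9/4, x = 3/4


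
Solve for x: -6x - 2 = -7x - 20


Starting with: -6x - 2 = -7x - 20
Move all x terms to left: (-6 + 7)x = -20 + 2
Simplify: x = -18
Divide both sides by 1: x = -18

x = -18


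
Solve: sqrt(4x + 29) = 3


Square both sides: 4x + 29 = 3^2 = 9
4x = 9 - 29 = -20
x = -5
Check: sqrt(4*(-5) + 29) = sqrt(9) = 3 ✓

x = -5


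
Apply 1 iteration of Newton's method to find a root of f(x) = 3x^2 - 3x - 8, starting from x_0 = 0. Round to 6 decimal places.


Newton's method: x_(n+1) = x_n - f(x_n)/f'(x_n)
f(x) = 3x^2 - 3x - 8
f'(x) = 6x - 3

Iteration 1:
  f(0.000000) = -8.000000
  f'(0.000000) = -3.000000
  x_1 = 0.000000 - (-8.000000)/(-3.000000) = -2.666667

x_1 = -2.666667


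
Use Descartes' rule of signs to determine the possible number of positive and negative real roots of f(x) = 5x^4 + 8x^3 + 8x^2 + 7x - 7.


Descartes' rule of signs:

For positive roots, count sign changes in f(x) = 5x^4 + 8x^3 + 8x^2 + 7x - 7:
Signs of coefficients: +, +, +, +, -
Number of sign changes: 1
Possible positive real roots: 1

For negative roots, examine f(-x) = 5x^4 - 8x^3 + 8x^2 - 7x - 7:
Signs of coefficients: +, -, +, -, -
Number of sign changes: 3
Possible negative real roots: 3, 1

Positive roots: 1; Negative roots: 3 or 1


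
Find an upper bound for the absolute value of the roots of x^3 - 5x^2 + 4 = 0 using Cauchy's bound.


Cauchy's bound: all roots r satisfy |r| <= 1 + max(|a_i/a_n|) for i = 0,...,n-1
where a_n is the leading coefficient.

Coefficients: [1, -5, 0, 4]
Leading coefficient a_n = 1
Ratios |a_i/a_n|: 5, 0, 4
Maximum ratio: 5
Cauchy's bound: |r| <= 1 + 5 = 6

Upper bound = 6


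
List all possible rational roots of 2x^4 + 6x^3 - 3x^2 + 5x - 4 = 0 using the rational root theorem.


Rational root theorem: possible roots are ±p/q where:
  p divides the constant term (-4): p ∈ {1, 2, 4}
  q divides the leading coefficient (2): q ∈ {1, 2}

All possible rational roots: -4, -2, -1, -1/2, 1/2, 1, 2, 4

-4, -2, -1, -1/2, 1/2, 1, 2, 4


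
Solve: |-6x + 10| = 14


An absolute value equation |expr| = 14 gives two cases:
Case 1: -6x + 10 = 14
  -6x = 4, so x = -2/3
Case 2: -6x + 10 = -14
  -6x = -24, so x = 4

x = -2/3, x = 4


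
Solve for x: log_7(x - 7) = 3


Convert to exponential form: x - 7 = 7^3 = 343
x = 343 + 7 = 350
Check: log_7(350 - 7) = log_7(343) = log_7(343) = 3 ✓

x = 350


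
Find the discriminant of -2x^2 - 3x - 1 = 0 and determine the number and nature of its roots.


For ax^2 + bx + c = 0, discriminant D = b^2 - 4ac
Here a = -2, b = -3, c = -1
D = (-3)^2 - 4(-2)(-1) = 9 - 8 = 1

D = 1 > 0 and is a perfect square (sqrt = 1)
The equation has 2 distinct real rational roots.

Discriminant = 1, 2 distinct real rational roots


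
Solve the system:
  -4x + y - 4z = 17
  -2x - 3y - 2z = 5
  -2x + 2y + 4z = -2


Using Cramer's rule. Expand each determinant along the first row.
D  = (-4)*[(-3)*4 - (-2)*2] - 1*[(-2)*4 - (-2)*(-2)] + (-4)*[(-2)*2 - (-3)*(-2)]
  = (-4)*(-8) - 1*(-12) + (-4)*(-10) = 84
Dx = 17*[(-3)*4 - (-2)*2] - 1*[5*4 - (-2)*(-2)] + (-4)*[5*2 - (-3)*(-2)]
  = 17*(-8) - 1*(16) + (-4)*(4) = -168
Dy = (-4)*[5*4 - (-2)*(-2)] - 17*[(-2)*4 - (-2)*(-2)] + (-4)*[(-2)*(-2) - 5*(-2)]
  = (-4)*(16) - 17*(-12) + (-4)*(14) = 84
Dz = (-4)*[(-3)*(-2) - 5*2] - 1*[(-2)*(-2) - 5*(-2)] + 17*[(-2)*2 - (-3)*(-2)]
  = (-4)*(-4) - 1*(14) + 17*(-10) = -168
x = Dx/D = -168/84 = -2, y = Dy/D = 84/84 = 1, z = Dz/D = -168/84 = -2
Check eq1: (-4)(-2) + (1)(1) + (-4)(-2) = 17 = 17 ✓
Check eq2: (-2)(-2) + (-3)(1) + (-2)(-2) = 5 = 5 ✓
Check eq3: (-2)(-2) + (2)(1) + (4)(-2) = -2 = -2 ✓

x = -2, y = 1, z = -2


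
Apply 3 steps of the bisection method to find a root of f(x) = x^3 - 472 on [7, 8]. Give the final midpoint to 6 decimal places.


f(x) = x^3 - 472
f(7) = -129 < 0
f(8) = 40 > 0

Step 1: midpoint = (7.000000 + 8.000000)/2 = 7.500000
  f(7.500000) = -50.125000
  f(mid) < 0, so root is in [7.500000, 8.000000]

Step 2: midpoint = (7.500000 + 8.000000)/2 = 7.750000
  f(7.750000) = -6.515625
  f(mid) < 0, so root is in [7.750000, 8.000000]

Step 3: midpoint = (7.750000 + 8.000000)/2 = 7.875000
  f(7.875000) = 16.373047
  f(mid) > 0, so root is in [7.750000, 7.875000]

midpoint = 7.875000


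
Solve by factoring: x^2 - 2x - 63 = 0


We need two numbers that multiply to -63 and add to -2.
Those numbers are -9 and 7 (since (-9) * 7 = -63 and (-9) + 7 = -2).
So x^2 - 2x - 63 = (x - 9)(x + 7) = 0
Setting each factor to zero: x = 9 or x = -7

x = -7, x = 9


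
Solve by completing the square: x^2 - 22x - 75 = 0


Start: x^2 - 22x - 75 = 0
Move constant: x^2 - 22x = 75
Half of -22 is -11, squared is 121
Add 121 to both sides: x^2 - 22x + 121 = 196
(x - 11)^2 = 196
x - 11 = ±14
x = 11 + 14 = 25 or x = 11 - 14 = -3

x = -3, x = 25


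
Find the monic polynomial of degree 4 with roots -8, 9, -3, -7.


A monic polynomial with roots -8, 9, -3, -7 is:
p(x) = (x + 8)(x - 9)(x + 3)(x + 7)
After multiplying by (x + 8): x + 8
After multiplying by (x - 9): x^2 - x - 72
After multiplying by (x + 3): x^3 + 2x^2 - 75x - 216
After multiplying by (x + 7): x^4 + 9x^3 - 61x^2 - 741x - 1512

x^4 + 9x^3 - 61x^2 - 741x - 1512


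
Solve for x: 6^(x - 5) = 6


Express both sides with the same base.
6 = 6^1
Since the bases match, equate exponents: x - 5 = 1
So x = 1 - (-5) = 6

x = 6


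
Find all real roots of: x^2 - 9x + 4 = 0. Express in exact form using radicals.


Using the quadratic formula: x = (-b ± sqrt(b^2 - 4ac)) / (2a)
Here a = 1, b = -9, c = 4
Discriminant = b^2 - 4ac = (-9)^2 - 4(1)(4) = 81 - 16 = 65
Since discriminant = 65 > 0, there are two real roots.
x = (9 ± sqrt(65)) / 2
Numerically: x ≈ 8.5311 or x ≈ 0.4689

x = (9 + sqrt(65)) / 2 or x = (9 - sqrt(65)) / 2


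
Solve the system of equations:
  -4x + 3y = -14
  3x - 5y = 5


Using Cramer's rule:
Determinant D = (-4)(-5) - (3)(3) = 20 - 9 = 11
Dx = (-14)(-5) - (5)(3) = 70 - 15 = 55
Dy = (-4)(5) - (3)(-14) = -20 + 42 = 22
x = Dx/D = 55/11 = 5
y = Dy/D = 22/11 = 2

x = 5, y = 2


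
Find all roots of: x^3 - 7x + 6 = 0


Let p(x) = x^3 - 7x + 6. By the rational root theorem (leading coefficient 1), any rational root is an integer divisor of 6: try ±1, ±2, ... in turn.
Test x = 1: value = 0 ✓, so (x - 1) is a factor.
Synthetic division by (x - 1): bring down 1; 1(1) + 0 = 1; 1(1) - 7 = -6; (-6)(1) + 6 = 0 → quotient x^2 + x - 6, remainder 0.
Solve the quadratic x^2 + x - 6 = 0: discriminant = 1^2 - 4(1)(-6) = 1 + 24 = 25.
sqrt(25) = 5, so x = (-1 ± 5)/2: x = 2 or x = -3.
Collecting all roots found:

x = -3, x = 1, x = 2


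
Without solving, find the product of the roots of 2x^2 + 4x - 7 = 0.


By Vieta's formulas for ax^2 + bx + c = 0:
  Sum of roots = -b/a
  Product of roots = c/a

Here a = 2, b = 4, c = -7
Sum = -(4)/2 = -2
Product = -7/2 = -7/2

Product = -7/2


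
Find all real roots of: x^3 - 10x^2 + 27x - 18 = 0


Let p(x) = x^3 - 10x^2 + 27x - 18. By the rational root theorem (leading coefficient 1), any rational root is an integer divisor of 18: try ±1, ±2, ... in turn.
Test x = 1: value = 0 ✓, so (x - 1) is a factor.
Synthetic division by (x - 1): bring down 1; 1(1) - 10 = -9; (-9)(1) + 27 = 18; 18(1) - 18 = 0 → quotient x^2 - 9x + 18, remainder 0.
Solve the quadratic x^2 - 9x + 18 = 0: discriminant = (-9)^2 - 4(1)(18) = 81 - 72 = 9.
sqrt(9) = 3, so x = (9 ± 3)/2: x = 6 or x = 3.

x = 1, x = 3, x = 6


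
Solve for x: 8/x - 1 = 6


Subtract -1 from both sides: 8/x = 7
Multiply both sides by x: 8 = 7 * x
Divide by 7: x = 8/7

x = 8/7


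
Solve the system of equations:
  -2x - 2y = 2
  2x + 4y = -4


Using Cramer's rule:
Determinant D = (-2)(4) - (2)(-2) = -8 + 4 = -4
Dx = (2)(4) - (-4)(-2) = 8 - 8 = 0
Dy = (-2)(-4) - (2)(2) = 8 - 4 = 4
x = Dx/D = 0/-4 = 0
y = Dy/D = 4/-4 = -1

x = 0, y = -1


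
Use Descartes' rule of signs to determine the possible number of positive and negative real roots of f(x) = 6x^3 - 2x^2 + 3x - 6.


Descartes' rule of signs:

For positive roots, count sign changes in f(x) = 6x^3 - 2x^2 + 3x - 6:
Signs of coefficients: +, -, +, -
Number of sign changes: 3
Possible positive real roots: 3, 1

For negative roots, examine f(-x) = -6x^3 - 2x^2 - 3x - 6:
Signs of coefficients: -, -, -, -
Number of sign changes: 0
Possible negative real roots: 0

Positive roots: 3 or 1; Negative roots: 0


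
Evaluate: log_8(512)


We need the exponent such that 8^? = 512
8^3 = 512
Therefore log_8(512) = 3

3


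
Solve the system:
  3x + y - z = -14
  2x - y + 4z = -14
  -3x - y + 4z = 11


Using Cramer's rule. Expand each determinant along the first row.
D  = 3*[(-1)*4 - 4*(-1)] - 1*[2*4 - 4*(-3)] + (-1)*[2*(-1) - (-1)*(-3)]
  = 3*(0) - 1*(20) + (-1)*(-5) = -15
Dx = (-14)*[(-1)*4 - 4*(-1)] - 1*[(-14)*4 - 4*11] + (-1)*[(-14)*(-1) - (-1)*11]
  = (-14)*(0) - 1*(-100) + (-1)*(25) = 75
Dy = 3*[(-14)*4 - 4*11] - (-14)*[2*4 - 4*(-3)] + (-1)*[2*11 - (-14)*(-3)]
  = 3*(-100) - (-14)*(20) + (-1)*(-20) = 0
Dz = 3*[(-1)*11 - (-14)*(-1)] - 1*[2*11 - (-14)*(-3)] + (-14)*[2*(-1) - (-1)*(-3)]
  = 3*(-25) - 1*(-20) + (-14)*(-5) = 15
x = Dx/D = 75/-15 = -5, y = Dy/D = 0/-15 = 0, z = Dz/D = 15/-15 = -1
Check eq1: (3)(-5) + (1)(0) + (-1)(-1) = -14 = -14 ✓
Check eq2: (2)(-5) + (-1)(0) + (4)(-1) = -14 = -14 ✓
Check eq3: (-3)(-5) + (-1)(0) + (4)(-1) = 11 = 11 ✓

x = -5, y = 0, z = -1


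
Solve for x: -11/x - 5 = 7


Subtract -5 from both sides: -11/x = 12
Multiply both sides by x: -11 = 12 * x
Divide by 12: x = -11/12

x = -11/12


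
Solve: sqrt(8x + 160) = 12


Square both sides: 8x + 160 = 12^2 = 144
8x = 144 - 160 = -16
x = -2
Check: sqrt(8*(-2) + 160) = sqrt(144) = 12 ✓

x = -2


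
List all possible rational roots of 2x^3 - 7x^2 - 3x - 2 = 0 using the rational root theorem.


Rational root theorem: possible roots are ±p/q where:
  p divides the constant term (-2): p ∈ {1, 2}
  q divides the leading coefficient (2): q ∈ {1, 2}

All possible rational roots: -2, -1, -1/2, 1/2, 1, 2

-2, -1, -1/2, 1/2, 1, 2


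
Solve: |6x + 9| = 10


An absolute value equation |expr| = 10 gives two cases:
Case 1: 6x + 9 = 10
  6x = 1, so x = 1/6
Case 2: 6x + 9 = -10
  6x = -19, so x = -19/6

x = -19/6, x = 1/6


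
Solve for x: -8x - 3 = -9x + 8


Starting with: -8x - 3 = -9x + 8
Move all x terms to left: (-8 + 9)x = 8 + 3
Simplify: x = 11
Divide both sides by 1: x = 11

x = 11


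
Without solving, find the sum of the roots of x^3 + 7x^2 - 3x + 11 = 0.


By Vieta's formulas for x^3 + bx^2 + cx + d = 0:
  r1 + r2 + r3 = -b/a = -7
  r1*r2 + r1*r3 + r2*r3 = c/a = -3
  r1*r2*r3 = -d/a = -11


Sum = -7


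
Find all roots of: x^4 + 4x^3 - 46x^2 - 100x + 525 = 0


Let p(x) = x^4 + 4x^3 - 46x^2 - 100x + 525. By the rational root theorem (leading coefficient 1), any rational root is an integer divisor of 525: try ±1, ±2, ... in turn.
Test x = 1: value = 384 ≠ 0.
Test x = -1: value = 576 ≠ 0.
Test x = 3: value = 0 ✓, so (x - 3) is a factor.
Synthetic division by (x - 3): bring down 1; 1(3) + 4 = 7; 7(3) - 46 = -25; (-25)(3) - 100 = -175; (-175)(3) + 525 = 0 → quotient x^3 + 7x^2 - 25x - 175, remainder 0.
Continue with the quotient x^3 + 7x^2 - 25x - 175 (candidates must divide 175).
Test x = 5: value = 0 ✓, so (x - 5) is a factor.
Synthetic division by (x - 5): bring down 1; 1(5) + 7 = 12; 12(5) - 25 = 35; 35(5) - 175 = 0 → quotient x^2 + 12x + 35, remainder 0.
Solve the quadratic x^2 + 12x + 35 = 0: discriminant = 12^2 - 4(1)(35) = 144 - 140 = 4.
sqrt(4) = 2, so x = (-12 ± 2)/2: x = -5 or x = -7.
Collecting all roots found:

x = -7, x = -5, x = 3, x = 5


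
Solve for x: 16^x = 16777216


Express both sides with the same base.
16777216 = 16^6
Since the bases match: x = 6

x = 6


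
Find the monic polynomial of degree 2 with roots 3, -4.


A monic polynomial with roots 3, -4 is:
p(x) = (x - 3)(x + 4)
After multiplying by (x - 3): x - 3
After multiplying by (x + 4): x^2 + x - 12

x^2 + x - 12


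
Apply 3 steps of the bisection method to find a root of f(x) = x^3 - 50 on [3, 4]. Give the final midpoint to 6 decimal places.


f(x) = x^3 - 50
f(3) = -23 < 0
f(4) = 14 > 0

Step 1: midpoint = (3.000000 + 4.000000)/2 = 3.500000
  f(3.500000) = -7.125000
  f(mid) < 0, so root is in [3.500000, 4.000000]

Step 2: midpoint = (3.500000 + 4.000000)/2 = 3.750000
  f(3.750000) = 2.734375
  f(mid) > 0, so root is in [3.500000, 3.750000]

Step 3: midpoint = (3.500000 + 3.750000)/2 = 3.625000
  f(3.625000) = -2.365234
  f(mid) < 0, so root is in [3.625000, 3.750000]

midpoint = 3.625000


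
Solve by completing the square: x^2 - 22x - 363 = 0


Start: x^2 - 22x - 363 = 0
Move constant: x^2 - 22x = 363
Half of -22 is -11, squared is 121
Add 121 to both sides: x^2 - 22x + 121 = 484
(x - 11)^2 = 484
x - 11 = ±22
x = 11 + 22 = 33 or x = 11 - 22 = -11

x = -11, x = 33


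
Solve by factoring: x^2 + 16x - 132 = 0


We need two numbers that multiply to -132 and add to 16.
Those numbers are 22 and -6 (since 22 * (-6) = -132 and 22 + (-6) = 16).
So x^2 + 16x - 132 = (x + 22)(x - 6) = 0
Setting each factor to zero: x = -22 or x = 6

x = -22, x = 6


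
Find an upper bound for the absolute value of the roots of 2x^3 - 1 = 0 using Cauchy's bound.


Cauchy's bound: all roots r satisfy |r| <= 1 + max(|a_i/a_n|) for i = 0,...,n-1
where a_n is the leading coefficient.

Coefficients: [2, 0, 0, -1]
Leading coefficient a_n = 2
Ratios |a_i/a_n|: 0, 0, 1/2
Maximum ratio: 1/2
Cauchy's bound: |r| <= 1 + 1/2 = 3/2

Upper bound = 3/2


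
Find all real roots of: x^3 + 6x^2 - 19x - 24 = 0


Let p(x) = x^3 + 6x^2 - 19x - 24. By the rational root theorem (leading coefficient 1), any rational root is an integer divisor of 24: try ±1, ±2, ... in turn.
Test x = 1: value = -36 ≠ 0.
Test x = -1: value = 0 ✓, so (x + 1) is a factor.
Synthetic division by (x + 1): bring down 1; 1(-1) + 6 = 5; 5(-1) - 19 = -24; (-24)(-1) - 24 = 0 → quotient x^2 + 5x - 24, remainder 0.
Solve the quadratic x^2 + 5x - 24 = 0: discriminant = 5^2 - 4(1)(-24) = 25 + 96 = 121.
sqrt(121) = 11, so x = (-5 ± 11)/2: x = 3 or x = -8.

x = -8, x = -1, x = 3


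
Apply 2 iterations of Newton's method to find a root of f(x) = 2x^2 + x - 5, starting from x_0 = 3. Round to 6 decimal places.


Newton's method: x_(n+1) = x_n - f(x_n)/f'(x_n)
f(x) = 2x^2 + x - 5
f'(x) = 4x + 1

Iteration 1:
  f(3.000000) = 16.000000
  f'(3.000000) = 13.000000
  x_1 = 3.000000 - (16.000000)/(13.000000) = 1.769231

Iteration 2:
  f(1.769231) = 3.029586
  f'(1.769231) = 8.076923
  x_2 = 1.769231 - (3.029586)/(8.076923) = 1.394139

x_2 = 1.394139


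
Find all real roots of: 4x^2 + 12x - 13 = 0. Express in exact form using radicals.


Using the quadratic formula: x = (-b ± sqrt(b^2 - 4ac)) / (2a)
Here a = 4, b = 12, c = -13
Discriminant = b^2 - 4ac = 12^2 - 4(4)(-13) = 144 + 208 = 352
Since discriminant = 352 > 0, there are two real roots.
x = (-12 ± 4*sqrt(22)) / 8
Simplifying: x = (-3 ± sqrt(22)) / 2
Numerically: x ≈ 0.8452 or x ≈ -3.8452

x = (-3 + sqrt(22)) / 2 or x = (-3 - sqrt(22)) / 2


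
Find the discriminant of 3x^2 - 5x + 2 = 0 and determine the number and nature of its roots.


For ax^2 + bx + c = 0, discriminant D = b^2 - 4ac
Here a = 3, b = -5, c = 2
D = (-5)^2 - 4(3)(2) = 25 - 24 = 1

D = 1 > 0 and is a perfect square (sqrt = 1)
The equation has 2 distinct real rational roots.

Discriminant = 1, 2 distinct real rational roots


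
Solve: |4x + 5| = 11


An absolute value equation |expr| = 11 gives two cases:
Case 1: 4x + 5 = 11
  4x = 6, so x = 3/2
Case 2: 4x + 5 = -11
  4x = -16, so x = -4

x = -4, x = 3/2


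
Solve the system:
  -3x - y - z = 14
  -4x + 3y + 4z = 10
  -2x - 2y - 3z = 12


Using Cramer's rule. Expand each determinant along the first row.
D  = (-3)*[3*(-3) - 4*(-2)] - (-1)*[(-4)*(-3) - 4*(-2)] + (-1)*[(-4)*(-2) - 3*(-2)]
  = (-3)*(-1) - (-1)*(20) + (-1)*(14) = 9
Dx = 14*[3*(-3) - 4*(-2)] - (-1)*[10*(-3) - 4*12] + (-1)*[10*(-2) - 3*12]
  = 14*(-1) - (-1)*(-78) + (-1)*(-56) = -36
Dy = (-3)*[10*(-3) - 4*12] - 14*[(-4)*(-3) - 4*(-2)] + (-1)*[(-4)*12 - 10*(-2)]
  = (-3)*(-78) - 14*(20) + (-1)*(-28) = -18
Dz = (-3)*[3*12 - 10*(-2)] - (-1)*[(-4)*12 - 10*(-2)] + 14*[(-4)*(-2) - 3*(-2)]
  = (-3)*(56) - (-1)*(-28) + 14*(14) = 0
x = Dx/D = -36/9 = -4, y = Dy/D = -18/9 = -2, z = Dz/D = 0/9 = 0
Check eq1: (-3)(-4) + (-1)(-2) + (-1)(0) = 14 = 14 ✓
Check eq2: (-4)(-4) + (3)(-2) + (4)(0) = 10 = 10 ✓
Check eq3: (-2)(-4) + (-2)(-2) + (-3)(0) = 12 = 12 ✓

x = -4, y = -2, z = 0


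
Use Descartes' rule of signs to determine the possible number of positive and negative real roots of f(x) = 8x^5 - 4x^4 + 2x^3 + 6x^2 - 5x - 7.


Descartes' rule of signs:

For positive roots, count sign changes in f(x) = 8x^5 - 4x^4 + 2x^3 + 6x^2 - 5x - 7:
Signs of coefficients: +, -, +, +, -, -
Number of sign changes: 3
Possible positive real roots: 3, 1

For negative roots, examine f(-x) = -8x^5 - 4x^4 - 2x^3 + 6x^2 + 5x - 7:
Signs of coefficients: -, -, -, +, +, -
Number of sign changes: 2
Possible negative real roots: 2, 0

Positive roots: 3 or 1; Negative roots: 2 or 0


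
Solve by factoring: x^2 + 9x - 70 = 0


We need two numbers that multiply to -70 and add to 9.
Those numbers are -5 and 14 (since (-5) * 14 = -70 and (-5) + 14 = 9).
So x^2 + 9x - 70 = (x - 5)(x + 14) = 0
Setting each factor to zero: x = 5 or x = -14

x = -14, x = 5


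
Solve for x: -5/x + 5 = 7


Subtract 5 from both sides: -5/x = 2
Multiply both sides by x: -5 = 2 * x
Divide by 2: x = -5/2

x = -5/2


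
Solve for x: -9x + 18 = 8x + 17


Starting with: -9x + 18 = 8x + 17
Move all x terms to left: (-9 - 8)x = 17 - 18
Simplify: -17x = -1
Divide both sides by -17: x = 1/17

x = 1/17


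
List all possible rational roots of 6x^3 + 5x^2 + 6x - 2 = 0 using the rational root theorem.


Rational root theorem: possible roots are ±p/q where:
  p divides the constant term (-2): p ∈ {1, 2}
  q divides the leading coefficient (6): q ∈ {1, 2, 3, 6}

All possible rational roots: -2, -1, -2/3, -1/2, -1/3, -1/6, 1/6, 1/3, 1/2, 2/3, 1, 2

-2, -1, -2/3, -1/2, -1/3, -1/6, 1/6, 1/3, 1/2, 2/3, 1, 2


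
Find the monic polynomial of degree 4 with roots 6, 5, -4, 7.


A monic polynomial with roots 6, 5, -4, 7 is:
p(x) = (x - 6)(x - 5)(x + 4)(x - 7)
After multiplying by (x - 6): x - 6
After multiplying by (x - 5): x^2 - 11x + 30
After multiplying by (x + 4): x^3 - 7x^2 - 14x + 120
After multiplying by (x - 7): x^4 - 14x^3 + 35x^2 + 218x - 840

x^4 - 14x^3 + 35x^2 + 218x - 840


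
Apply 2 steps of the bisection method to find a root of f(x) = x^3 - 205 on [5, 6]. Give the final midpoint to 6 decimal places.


f(x) = x^3 - 205
f(5) = -80 < 0
f(6) = 11 > 0

Step 1: midpoint = (5.000000 + 6.000000)/2 = 5.500000
  f(5.500000) = -38.625000
  f(mid) < 0, so root is in [5.500000, 6.000000]

Step 2: midpoint = (5.500000 + 6.000000)/2 = 5.750000
  f(5.750000) = -14.890625
  f(mid) < 0, so root is in [5.750000, 6.000000]

midpoint = 5.750000


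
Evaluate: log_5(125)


We need the exponent such that 5^? = 125
5^3 = 125
Therefore log_5(125) = 3

3


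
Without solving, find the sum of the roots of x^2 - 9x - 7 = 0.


By Vieta's formulas for ax^2 + bx + c = 0:
  Sum of roots = -b/a
  Product of roots = c/a

Here a = 1, b = -9, c = -7
Sum = -(-9)/1 = 9
Product = -7/1 = -7

Sum = 9


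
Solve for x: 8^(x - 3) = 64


Express both sides with the same base.
64 = 8^2
Since the bases match, equate exponents: x - 3 = 2
So x = 2 - (-3) = 5

x = 5


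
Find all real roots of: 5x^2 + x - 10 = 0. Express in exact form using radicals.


Using the quadratic formula: x = (-b ± sqrt(b^2 - 4ac)) / (2a)
Here a = 5, b = 1, c = -10
Discriminant = b^2 - 4ac = 1^2 - 4(5)(-10) = 1 + 200 = 201
Since discriminant = 201 > 0, there are two real roots.
x = (-1 ± sqrt(201)) / 10
Numerically: x ≈ 1.3177 or x ≈ -1.5177

x = (-1 + sqrt(201)) / 10 or x = (-1 - sqrt(201)) / 10


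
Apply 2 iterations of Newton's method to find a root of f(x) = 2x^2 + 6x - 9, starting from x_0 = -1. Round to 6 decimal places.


Newton's method: x_(n+1) = x_n - f(x_n)/f'(x_n)
f(x) = 2x^2 + 6x - 9
f'(x) = 4x + 6

Iteration 1:
  f(-1.000000) = -13.000000
  f'(-1.000000) = 2.000000
  x_1 = -1.000000 - (-13.000000)/(2.000000) = 5.500000

Iteration 2:
  f(5.500000) = 84.500000
  f'(5.500000) = 28.000000
  x_2 = 5.500000 - (84.500000)/(28.000000) = 2.482143

x_2 = 2.482143


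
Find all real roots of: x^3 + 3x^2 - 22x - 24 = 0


Let p(x) = x^3 + 3x^2 - 22x - 24. By the rational root theorem (leading coefficient 1), any rational root is an integer divisor of 24: try ±1, ±2, ... in turn.
Test x = 1: value = -42 ≠ 0.
Test x = -1: value = 0 ✓, so (x + 1) is a factor.
Synthetic division by (x + 1): bring down 1; 1(-1) + 3 = 2; 2(-1) - 22 = -24; (-24)(-1) - 24 = 0 → quotient x^2 + 2x - 24, remainder 0.
Solve the quadratic x^2 + 2x - 24 = 0: discriminant = 2^2 - 4(1)(-24) = 4 + 96 = 100.
sqrt(100) = 10, so x = (-2 ± 10)/2: x = 4 or x = -6.

x = -6, x = -1, x = 4


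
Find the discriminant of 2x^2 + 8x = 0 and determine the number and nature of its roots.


For ax^2 + bx + c = 0, discriminant D = b^2 - 4ac
Here a = 2, b = 8, c = 0
D = (8)^2 - 4(2)(0) = 64 - 0 = 64

D = 64 > 0 and is a perfect square (sqrt = 8)
The equation has 2 distinct real rational roots.

Discriminant = 64, 2 distinct real rational roots


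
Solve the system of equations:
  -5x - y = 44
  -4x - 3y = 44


Using Cramer's rule:
Determinant D = (-5)(-3) - (-4)(-1) = 15 - 4 = 11
Dx = (44)(-3) - (44)(-1) = -132 + 44 = -88
Dy = (-5)(44) - (-4)(44) = -220 + 176 = -44
x = Dx/D = -88/11 = -8
y = Dy/D = -44/11 = -4

x = -8, y = -4


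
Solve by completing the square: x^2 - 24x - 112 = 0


Start: x^2 - 24x - 112 = 0
Move constant: x^2 - 24x = 112
Half of -24 is -12, squared is 144
Add 144 to both sides: x^2 - 24x + 144 = 256
(x - 12)^2 = 256
x - 12 = ±16
x = 12 + 16 = 28 or x = 12 - 16 = -4

x = -4, x = 28


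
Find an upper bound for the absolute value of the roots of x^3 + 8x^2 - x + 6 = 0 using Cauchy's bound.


Cauchy's bound: all roots r satisfy |r| <= 1 + max(|a_i/a_n|) for i = 0,...,n-1
where a_n is the leading coefficient.

Coefficients: [1, 8, -1, 6]
Leading coefficient a_n = 1
Ratios |a_i/a_n|: 8, 1, 6
Maximum ratio: 8
Cauchy's bound: |r| <= 1 + 8 = 9

Upper bound = 9


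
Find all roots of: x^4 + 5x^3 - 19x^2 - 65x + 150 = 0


Let p(x) = x^4 + 5x^3 - 19x^2 - 65x + 150. By the rational root theorem (leading coefficient 1), any rational root is an integer divisor of 150: try ±1, ±2, ... in turn.
Test x = 1: value = 72 ≠ 0.
Test x = -1: value = 192 ≠ 0.
Test x = 2: value = 0 ✓, so (x - 2) is a factor.
Synthetic division by (x - 2): bring down 1; 1(2) + 5 = 7; 7(2) - 19 = -5; (-5)(2) - 65 = -75; (-75)(2) + 150 = 0 → quotient x^3 + 7x^2 - 5x - 75, remainder 0.
Continue with the quotient x^3 + 7x^2 - 5x - 75 (candidates must divide 75).
Test x = 3: value = 0 ✓, so (x - 3) is a factor.
Synthetic division by (x - 3): bring down 1; 1(3) + 7 = 10; 10(3) - 5 = 25; 25(3) - 75 = 0 → quotient x^2 + 10x + 25, remainder 0.
Solve the quadratic x^2 + 10x + 25 = 0: discriminant = 10^2 - 4(1)(25) = 100 - 100 = 0.
Discriminant = 0, so a double root: x = -10/2 = -5.
Collecting all roots found:

x = -5 (multiplicity 2), x = 2, x = 3


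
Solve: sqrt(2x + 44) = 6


Square both sides: 2x + 44 = 6^2 = 36
2x = 36 - 44 = -8
x = -4
Check: sqrt(2*(-4) + 44) = sqrt(36) = 6 ✓

x = -4


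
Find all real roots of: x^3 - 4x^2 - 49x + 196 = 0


Let p(x) = x^3 - 4x^2 - 49x + 196. By the rational root theorem (leading coefficient 1), any rational root is an integer divisor of 196: try ±1, ±2, ... in turn.
Test x = 1: value = 144 ≠ 0.
Test x = -1: value = 240 ≠ 0.
Test x = 2: value = 90 ≠ 0.
Test x = -2: value = 270 ≠ 0.
Test x = 4: value = 0 ✓, so (x - 4) is a factor.
Synthetic division by (x - 4): bring down 1; 1(4) - 4 = 0; 0(4) - 49 = -49; (-49)(4) + 196 = 0 → quotient x^2 - 49, remainder 0.
Solve the quadratic x^2 - 49 = 0: discriminant = 0^2 - 4(1)(-49) = 0 + 196 = 196.
sqrt(196) = 14, so x = (0 ± 14)/2: x = 7 or x = -7.

x = -7, x = 4, x = 7


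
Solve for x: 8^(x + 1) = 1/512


Express both sides with the same base.
1/512 = 8^(-3)
Since the bases match, equate exponents: x + 1 = -3
So x = -3 - (1) = -4

x = -4


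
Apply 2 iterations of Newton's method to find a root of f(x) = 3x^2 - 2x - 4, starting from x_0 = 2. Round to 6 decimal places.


Newton's method: x_(n+1) = x_n - f(x_n)/f'(x_n)
f(x) = 3x^2 - 2x - 4
f'(x) = 6x - 2

Iteration 1:
  f(2.000000) = 4.000000
  f'(2.000000) = 10.000000
  x_1 = 2.000000 - (4.000000)/(10.000000) = 1.600000

Iteration 2:
  f(1.600000) = 0.480000
  f'(1.600000) = 7.600000
  x_2 = 1.600000 - (0.480000)/(7.600000) = 1.536842

x_2 = 1.536842


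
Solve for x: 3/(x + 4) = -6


Multiply both sides by (x + 4): 3 = -6(x + 4)
Distribute: 3 = -6x - 24
-6x = 3 + 24 = 27
x = -9/2

x = -9/2


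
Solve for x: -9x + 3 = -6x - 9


Starting with: -9x + 3 = -6x - 9
Move all x terms to left: (-9 + 6)x = -9 - 3
Simplify: -3x = -12
Divide both sides by -3: x = 4

x = 4


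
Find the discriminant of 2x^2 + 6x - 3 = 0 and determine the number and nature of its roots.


For ax^2 + bx + c = 0, discriminant D = b^2 - 4ac
Here a = 2, b = 6, c = -3
D = (6)^2 - 4(2)(-3) = 36 + 24 = 60

D = 60 > 0 but not a perfect square
The equation has 2 distinct real irrational roots.

Discriminant = 60, 2 distinct real irrational roots


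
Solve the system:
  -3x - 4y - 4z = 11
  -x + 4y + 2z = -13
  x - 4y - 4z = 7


Using Cramer's rule. Expand each determinant along the first row.
D  = (-3)*[4*(-4) - 2*(-4)] - (-4)*[(-1)*(-4) - 2*1] + (-4)*[(-1)*(-4) - 4*1]
  = (-3)*(-8) - (-4)*(2) + (-4)*(0) = 32
Dx = 11*[4*(-4) - 2*(-4)] - (-4)*[(-13)*(-4) - 2*7] + (-4)*[(-13)*(-4) - 4*7]
  = 11*(-8) - (-4)*(38) + (-4)*(24) = -32
Dy = (-3)*[(-13)*(-4) - 2*7] - 11*[(-1)*(-4) - 2*1] + (-4)*[(-1)*7 - (-13)*1]
  = (-3)*(38) - 11*(2) + (-4)*(6) = -160
Dz = (-3)*[4*7 - (-13)*(-4)] - (-4)*[(-1)*7 - (-13)*1] + 11*[(-1)*(-4) - 4*1]
  = (-3)*(-24) - (-4)*(6) + 11*(0) = 96
x = Dx/D = -32/32 = -1, y = Dy/D = -160/32 = -5, z = Dz/D = 96/32 = 3
Check eq1: (-3)(-1) + (-4)(-5) + (-4)(3) = 11 = 11 ✓
Check eq2: (-1)(-1) + (4)(-5) + (2)(3) = -13 = -13 ✓
Check eq3: (1)(-1) + (-4)(-5) + (-4)(3) = 7 = 7 ✓

x = -1, y = -5, z = 3


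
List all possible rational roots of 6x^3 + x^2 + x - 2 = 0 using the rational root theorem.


Rational root theorem: possible roots are ±p/q where:
  p divides the constant term (-2): p ∈ {1, 2}
  q divides the leading coefficient (6): q ∈ {1, 2, 3, 6}

All possible rational roots: -2, -1, -2/3, -1/2, -1/3, -1/6, 1/6, 1/3, 1/2, 2/3, 1, 2

-2, -1, -2/3, -1/2, -1/3, -1/6, 1/6, 1/3, 1/2, 2/3, 1, 2


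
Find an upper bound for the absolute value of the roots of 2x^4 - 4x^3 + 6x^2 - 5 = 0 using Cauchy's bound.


Cauchy's bound: all roots r satisfy |r| <= 1 + max(|a_i/a_n|) for i = 0,...,n-1
where a_n is the leading coefficient.

Coefficients: [2, -4, 6, 0, -5]
Leading coefficient a_n = 2
Ratios |a_i/a_n|: 2, 3, 0, 5/2
Maximum ratio: 3
Cauchy's bound: |r| <= 1 + 3 = 4

Upper bound = 4


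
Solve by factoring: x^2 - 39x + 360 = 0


We need two numbers that multiply to 360 and add to -39.
Those numbers are -24 and -15 (since (-24) * (-15) = 360 and (-24) + (-15) = -39).
So x^2 - 39x + 360 = (x - 24)(x - 15) = 0
Setting each factor to zero: x = 24 or x = 15

x = 15, x = 24


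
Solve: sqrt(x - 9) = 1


Square both sides: x - 9 = 1^2 = 1
x = 1 + 9 = 10
x = 10
Check: sqrt(1*10 - 9) = sqrt(1) = 1 ✓

x = 10


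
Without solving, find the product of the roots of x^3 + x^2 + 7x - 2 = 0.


By Vieta's formulas for x^3 + bx^2 + cx + d = 0:
  r1 + r2 + r3 = -b/a = -1
  r1*r2 + r1*r3 + r2*r3 = c/a = 7
  r1*r2*r3 = -d/a = 2


Product = 2


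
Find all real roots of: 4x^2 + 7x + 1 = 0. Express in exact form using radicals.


Using the quadratic formula: x = (-b ± sqrt(b^2 - 4ac)) / (2a)
Here a = 4, b = 7, c = 1
Discriminant = b^2 - 4ac = 7^2 - 4(4)(1) = 49 - 16 = 33
Since discriminant = 33 > 0, there are two real roots.
x = (-7 ± sqrt(33)) / 8
Numerically: x ≈ -0.1569 or x ≈ -1.5931

x = (-7 + sqrt(33)) / 8 or x = (-7 - sqrt(33)) / 8


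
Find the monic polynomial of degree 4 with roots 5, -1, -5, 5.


A monic polynomial with roots 5, -1, -5, 5 is:
p(x) = (x - 5)(x + 1)(x + 5)(x - 5)
After multiplying by (x - 5): x - 5
After multiplying by (x + 1): x^2 - 4x - 5
After multiplying by (x + 5): x^3 + x^2 - 25x - 25
After multiplying by (x - 5): x^4 - 4x^3 - 30x^2 + 100x + 125

x^4 - 4x^3 - 30x^2 + 100x + 125


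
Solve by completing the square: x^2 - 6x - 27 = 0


Start: x^2 - 6x - 27 = 0
Move constant: x^2 - 6x = 27
Half of -6 is -3, squared is 9
Add 9 to both sides: x^2 - 6x + 9 = 36
(x - 3)^2 = 36
x - 3 = ±6
x = 3 + 6 = 9 or x = 3 - 6 = -3

x = -3, x = 9


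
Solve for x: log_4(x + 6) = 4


Convert to exponential form: x + 6 = 4^4 = 256
x = 256 - 6 = 250
Check: log_4(250 + 6) = log_4(256) = log_4(256) = 4 ✓

x = 250


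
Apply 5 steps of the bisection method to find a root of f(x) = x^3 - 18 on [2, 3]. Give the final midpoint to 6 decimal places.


f(x) = x^3 - 18
f(2) = -10 < 0
f(3) = 9 > 0

Step 1: midpoint = (2.000000 + 3.000000)/2 = 2.500000
  f(2.500000) = -2.375000
  f(mid) < 0, so root is in [2.500000, 3.000000]

Step 2: midpoint = (2.500000 + 3.000000)/2 = 2.750000
  f(2.750000) = 2.796875
  f(mid) > 0, so root is in [2.500000, 2.750000]

Step 3: midpoint = (2.500000 + 2.750000)/2 = 2.625000
  f(2.625000) = 0.087891
  f(mid) > 0, so root is in [2.500000, 2.625000]

Step 4: midpoint = (2.500000 + 2.625000)/2 = 2.562500
  f(2.562500) = -1.173584
  f(mid) < 0, so root is in [2.562500, 2.625000]

Step 5: midpoint = (2.562500 + 2.625000)/2 = 2.593750
  f(2.593750) = -0.550446
  f(mid) < 0, so root is in [2.593750, 2.625000]

midpoint = 2.593750


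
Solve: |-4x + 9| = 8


An absolute value equation |expr| = 8 gives two cases:
Case 1: -4x + 9 = 8
  -4x = -1, so x = 1/4
Case 2: -4x + 9 = -8
  -4x = -17, so x = 17/4

x = 1/4, x = 17/4


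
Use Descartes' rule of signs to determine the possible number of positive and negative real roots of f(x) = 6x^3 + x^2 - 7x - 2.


Descartes' rule of signs:

For positive roots, count sign changes in f(x) = 6x^3 + x^2 - 7x - 2:
Signs of coefficients: +, +, -, -
Number of sign changes: 1
Possible positive real roots: 1

For negative roots, examine f(-x) = -6x^3 + x^2 + 7x - 2:
Signs of coefficients: -, +, +, -
Number of sign changes: 2
Possible negative real roots: 2, 0

Positive roots: 1; Negative roots: 2 or 0


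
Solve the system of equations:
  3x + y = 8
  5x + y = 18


Using Cramer's rule:
Determinant D = (3)(1) - (5)(1) = 3 - 5 = -2
Dx = (8)(1) - (18)(1) = 8 - 18 = -10
Dy = (3)(18) - (5)(8) = 54 - 40 = 14
x = Dx/D = -10/-2 = 5
y = Dy/D = 14/-2 = -7

x = 5, y = -7


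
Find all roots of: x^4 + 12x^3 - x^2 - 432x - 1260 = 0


Let p(x) = x^4 + 12x^3 - x^2 - 432x - 1260. By the rational root theorem (leading coefficient 1), any rational root is an integer divisor of 1260: try ±1, ±2, ... in turn.
Test x = 1: value = -1680 ≠ 0.
Test x = -1: value = -840 ≠ 0.
Test x = 2: value = -2016 ≠ 0.
Test x = -2: value = -480 ≠ 0.
Test x = 3: value = -2160 ≠ 0.
Test x = -3: value = -216 ≠ 0.
Test x = 4: value = -1980 ≠ 0.
Test x = -4: value = -60 ≠ 0.
Test x = 5: value = -1320 ≠ 0.
Test x = -5: value = 0 ✓, so (x + 5) is a factor.
Synthetic division by (x + 5): bring down 1; 1(-5) + 12 = 7; 7(-5) - 1 = -36; (-36)(-5) - 432 = -252; (-252)(-5) - 1260 = 0 → quotient x^3 + 7x^2 - 36x - 252, remainder 0.
Continue with the quotient x^3 + 7x^2 - 36x - 252 (candidates must divide 252).
Test x = 6: value = 0 ✓, so (x - 6) is a factor.
Synthetic division by (x - 6): bring down 1; 1(6) + 7 = 13; 13(6) - 36 = 42; 42(6) - 252 = 0 → quotient x^2 + 13x + 42, remainder 0.
Solve the quadratic x^2 + 13x + 42 = 0: discriminant = 13^2 - 4(1)(42) = 169 - 168 = 1.
sqrt(1) = 1, so x = (-13 ± 1)/2: x = -6 or x = -7.
Collecting all roots found:

x = -7, x = -6, x = -5, x = 6


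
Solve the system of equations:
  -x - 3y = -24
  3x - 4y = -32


Using Cramer's rule:
Determinant D = (-1)(-4) - (3)(-3) = 4 + 9 = 13
Dx = (-24)(-4) - (-32)(-3) = 96 - 96 = 0
Dy = (-1)(-32) - (3)(-24) = 32 + 72 = 104
x = Dx/D = 0/13 = 0
y = Dy/D = 104/13 = 8

x = 0, y = 8


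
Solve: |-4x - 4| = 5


An absolute value equation |expr| = 5 gives two cases:
Case 1: -4x - 4 = 5
  -4x = 9, so x = -9/4
Case 2: -4x - 4 = -5
  -4x = -1, so x = 1/4

x = -9/4, x = 1/4


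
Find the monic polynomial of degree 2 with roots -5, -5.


A monic polynomial with roots -5, -5 is:
p(x) = (x + 5)(x + 5)
After multiplying by (x + 5): x + 5
After multiplying by (x + 5): x^2 + 10x + 25

x^2 + 10x + 25


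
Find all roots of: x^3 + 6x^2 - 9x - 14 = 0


Let p(x) = x^3 + 6x^2 - 9x - 14. By the rational root theorem (leading coefficient 1), any rational root is an integer divisor of 14: try ±1, ±2, ... in turn.
Test x = 1: value = -16 ≠ 0.
Test x = -1: value = 0 ✓, so (x + 1) is a factor.
Synthetic division by (x + 1): bring down 1; 1(-1) + 6 = 5; 5(-1) - 9 = -14; (-14)(-1) - 14 = 0 → quotient x^2 + 5x - 14, remainder 0.
Solve the quadratic x^2 + 5x - 14 = 0: discriminant = 5^2 - 4(1)(-14) = 25 + 56 = 81.
sqrt(81) = 9, so x = (-5 ± 9)/2: x = 2 or x = -7.
Collecting all roots found:

x = -7, x = -1, x = 2


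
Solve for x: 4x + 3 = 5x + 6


Starting with: 4x + 3 = 5x + 6
Move all x terms to left: (4 - 5)x = 6 - 3
Simplify: -x = 3
Divide both sides by -1: x = -3

x = -3


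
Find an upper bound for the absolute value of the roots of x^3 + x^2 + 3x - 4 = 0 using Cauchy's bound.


Cauchy's bound: all roots r satisfy |r| <= 1 + max(|a_i/a_n|) for i = 0,...,n-1
where a_n is the leading coefficient.

Coefficients: [1, 1, 3, -4]
Leading coefficient a_n = 1
Ratios |a_i/a_n|: 1, 3, 4
Maximum ratio: 4
Cauchy's bound: |r| <= 1 + 4 = 5

Upper bound = 5


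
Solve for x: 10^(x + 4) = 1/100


Express both sides with the same base.
1/100 = 10^(-2)
Since the bases match, equate exponents: x + 4 = -2
So x = -2 - (4) = -6

x = -6


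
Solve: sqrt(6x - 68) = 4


Square both sides: 6x - 68 = 4^2 = 16
6x = 16 + 68 = 84
x = 14
Check: sqrt(6*14 - 68) = sqrt(16) = 4 ✓

x = 14


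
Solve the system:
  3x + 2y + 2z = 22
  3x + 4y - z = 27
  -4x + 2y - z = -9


Using Cramer's rule. Expand each determinant along the first row.
D  = 3*[4*(-1) - (-1)*2] - 2*[3*(-1) - (-1)*(-4)] + 2*[3*2 - 4*(-4)]
  = 3*(-2) - 2*(-7) + 2*(22) = 52
Dx = 22*[4*(-1) - (-1)*2] - 2*[27*(-1) - (-1)*(-9)] + 2*[27*2 - 4*(-9)]
  = 22*(-2) - 2*(-36) + 2*(90) = 208
Dy = 3*[27*(-1) - (-1)*(-9)] - 22*[3*(-1) - (-1)*(-4)] + 2*[3*(-9) - 27*(-4)]
  = 3*(-36) - 22*(-7) + 2*(81) = 208
Dz = 3*[4*(-9) - 27*2] - 2*[3*(-9) - 27*(-4)] + 22*[3*2 - 4*(-4)]
  = 3*(-90) - 2*(81) + 22*(22) = 52
x = Dx/D = 208/52 = 4, y = Dy/D = 208/52 = 4, z = Dz/D = 52/52 = 1
Check eq1: (3)(4) + (2)(4) + (2)(1) = 22 = 22 ✓
Check eq2: (3)(4) + (4)(4) + (-1)(1) = 27 = 27 ✓
Check eq3: (-4)(4) + (2)(4) + (-1)(1) = -9 = -9 ✓

x = 4, y = 4, z = 1
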